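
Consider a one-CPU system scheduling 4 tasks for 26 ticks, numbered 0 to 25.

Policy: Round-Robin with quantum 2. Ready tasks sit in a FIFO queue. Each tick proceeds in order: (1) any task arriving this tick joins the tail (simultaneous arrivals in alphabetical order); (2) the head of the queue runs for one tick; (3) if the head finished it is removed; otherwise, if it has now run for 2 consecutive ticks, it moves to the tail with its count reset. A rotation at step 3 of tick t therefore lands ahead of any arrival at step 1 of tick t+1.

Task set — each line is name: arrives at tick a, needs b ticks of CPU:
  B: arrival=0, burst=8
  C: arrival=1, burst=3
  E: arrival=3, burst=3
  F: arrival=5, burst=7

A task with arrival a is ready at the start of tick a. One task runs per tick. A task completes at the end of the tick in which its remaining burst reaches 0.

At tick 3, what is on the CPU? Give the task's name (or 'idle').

t=0: queue=[B] q_used=0 → run B
t=1: queue=[B,C] q_used=1 → run B
t=2: queue=[C,B] q_used=0 → run C
t=3: queue=[C,B,E] q_used=1 → run C
t=4: queue=[B,E,C] q_used=0 → run B
t=5: queue=[B,E,C,F] q_used=1 → run B
t=6: queue=[E,C,F,B] q_used=0 → run E
t=7: queue=[E,C,F,B] q_used=1 → run E
t=8: queue=[C,F,B,E] q_used=0 → run C
t=9: queue=[F,B,E] q_used=0 → run F
t=10: queue=[F,B,E] q_used=1 → run F
t=11: queue=[B,E,F] q_used=0 → run B
t=12: queue=[B,E,F] q_used=1 → run B
t=13: queue=[E,F,B] q_used=0 → run E
t=14: queue=[F,B] q_used=0 → run F
t=15: queue=[F,B] q_used=1 → run F
t=16: queue=[B,F] q_used=0 → run B
t=17: queue=[B,F] q_used=1 → run B
t=18: queue=[F] q_used=0 → run F
t=19: queue=[F] q_used=1 → run F
t=20: queue=[F] q_used=0 → run F
t=21: (idle)
t=22: (idle)
t=23: (idle)
t=24: (idle)
t=25: (idle)

running at tick 3 = C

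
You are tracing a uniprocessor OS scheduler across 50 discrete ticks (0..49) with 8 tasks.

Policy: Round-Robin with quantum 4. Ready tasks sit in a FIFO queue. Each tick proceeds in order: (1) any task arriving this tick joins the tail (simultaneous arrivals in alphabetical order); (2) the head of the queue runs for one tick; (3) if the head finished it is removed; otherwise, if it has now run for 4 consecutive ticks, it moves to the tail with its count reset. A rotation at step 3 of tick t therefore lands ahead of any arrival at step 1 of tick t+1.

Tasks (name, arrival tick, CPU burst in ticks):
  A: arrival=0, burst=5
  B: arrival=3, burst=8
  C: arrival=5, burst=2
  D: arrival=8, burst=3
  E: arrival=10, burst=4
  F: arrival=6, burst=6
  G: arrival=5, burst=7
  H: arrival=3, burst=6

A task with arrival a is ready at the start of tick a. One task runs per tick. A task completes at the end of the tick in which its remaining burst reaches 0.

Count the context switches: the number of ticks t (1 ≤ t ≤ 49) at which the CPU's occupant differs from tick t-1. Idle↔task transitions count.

context switches = 13

t=0: queue=[A] q_used=0 → run A
t=1: queue=[A] q_used=1 → run A
t=2: queue=[A] q_used=2 → run A
t=3: queue=[A,B,H] q_used=3 → run A
t=4: queue=[B,H,A] q_used=0 → run B
t=5: queue=[B,H,A,C,G] q_used=1 → run B
t=6: queue=[B,H,A,C,G,F] q_used=2 → run B
t=7: queue=[B,H,A,C,G,F] q_used=3 → run B
t=8: queue=[H,A,C,G,F,B,D] q_used=0 → run H
t=9: queue=[H,A,C,G,F,B,D] q_used=1 → run H
t=10: queue=[H,A,C,G,F,B,D,E] q_used=2 → run H
t=11: queue=[H,A,C,G,F,B,D,E] q_used=3 → run H
t=12: queue=[A,C,G,F,B,D,E,H] q_used=0 → run A
t=13: queue=[C,G,F,B,D,E,H] q_used=0 → run C
t=14: queue=[C,G,F,B,D,E,H] q_used=1 → run C
t=15: queue=[G,F,B,D,E,H] q_used=0 → run G
t=16: queue=[G,F,B,D,E,H] q_used=1 → run G
t=17: queue=[G,F,B,D,E,H] q_used=2 → run G
t=18: queue=[G,F,B,D,E,H] q_used=3 → run G
t=19: queue=[F,B,D,E,H,G] q_used=0 → run F
t=20: queue=[F,B,D,E,H,G] q_used=1 → run F
t=21: queue=[F,B,D,E,H,G] q_used=2 → run F
t=22: queue=[F,B,D,E,H,G] q_used=3 → run F
t=23: queue=[B,D,E,H,G,F] q_used=0 → run B
t=24: queue=[B,D,E,H,G,F] q_used=1 → run B
t=25: queue=[B,D,E,H,G,F] q_used=2 → run B
t=26: queue=[B,D,E,H,G,F] q_used=3 → run B
t=27: queue=[D,E,H,G,F] q_used=0 → run D
t=28: queue=[D,E,H,G,F] q_used=1 → run D
t=29: queue=[D,E,H,G,F] q_used=2 → run D
t=30: queue=[E,H,G,F] q_used=0 → run E
t=31: queue=[E,H,G,F] q_used=1 → run E
t=32: queue=[E,H,G,F] q_used=2 → run E
t=33: queue=[E,H,G,F] q_used=3 → run E
t=34: queue=[H,G,F] q_used=0 → run H
t=35: queue=[H,G,F] q_used=1 → run H
t=36: queue=[G,F] q_used=0 → run G
t=37: queue=[G,F] q_used=1 → run G
t=38: queue=[G,F] q_used=2 → run G
t=39: queue=[F] q_used=0 → run F
t=40: queue=[F] q_used=1 → run F
t=41: (idle)
t=42: (idle)
t=43: (idle)
t=44: (idle)
t=45: (idle)
t=46: (idle)
t=47: (idle)
t=48: (idle)
t=49: (idle)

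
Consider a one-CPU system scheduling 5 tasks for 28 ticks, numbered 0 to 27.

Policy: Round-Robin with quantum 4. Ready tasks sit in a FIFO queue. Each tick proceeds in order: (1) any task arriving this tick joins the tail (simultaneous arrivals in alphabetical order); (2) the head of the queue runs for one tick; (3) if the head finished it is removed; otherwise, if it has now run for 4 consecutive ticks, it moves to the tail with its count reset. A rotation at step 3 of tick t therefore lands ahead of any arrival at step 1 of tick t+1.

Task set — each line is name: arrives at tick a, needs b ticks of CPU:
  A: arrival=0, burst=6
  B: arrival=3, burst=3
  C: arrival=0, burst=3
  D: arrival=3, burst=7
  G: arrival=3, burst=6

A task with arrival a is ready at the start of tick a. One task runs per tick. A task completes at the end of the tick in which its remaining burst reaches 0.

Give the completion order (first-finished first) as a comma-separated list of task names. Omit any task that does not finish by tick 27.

completion order = C, B, A, D, G

t=0: queue=[A,C] q_used=0 → run A
t=1: queue=[A,C] q_used=1 → run A
t=2: queue=[A,C] q_used=2 → run A
t=3: queue=[A,C,B,D,G] q_used=3 → run A
t=4: queue=[C,B,D,G,A] q_used=0 → run C
t=5: queue=[C,B,D,G,A] q_used=1 → run C
t=6: queue=[C,B,D,G,A] q_used=2 → run C
t=7: queue=[B,D,G,A] q_used=0 → run B
t=8: queue=[B,D,G,A] q_used=1 → run B
t=9: queue=[B,D,G,A] q_used=2 → run B
t=10: queue=[D,G,A] q_used=0 → run D
t=11: queue=[D,G,A] q_used=1 → run D
t=12: queue=[D,G,A] q_used=2 → run D
t=13: queue=[D,G,A] q_used=3 → run D
t=14: queue=[G,A,D] q_used=0 → run G
t=15: queue=[G,A,D] q_used=1 → run G
t=16: queue=[G,A,D] q_used=2 → run G
t=17: queue=[G,A,D] q_used=3 → run G
t=18: queue=[A,D,G] q_used=0 → run A
t=19: queue=[A,D,G] q_used=1 → run A
t=20: queue=[D,G] q_used=0 → run D
t=21: queue=[D,G] q_used=1 → run D
t=22: queue=[D,G] q_used=2 → run D
t=23: queue=[G] q_used=0 → run G
t=24: queue=[G] q_used=1 → run G
t=25: (idle)
t=26: (idle)
t=27: (idle)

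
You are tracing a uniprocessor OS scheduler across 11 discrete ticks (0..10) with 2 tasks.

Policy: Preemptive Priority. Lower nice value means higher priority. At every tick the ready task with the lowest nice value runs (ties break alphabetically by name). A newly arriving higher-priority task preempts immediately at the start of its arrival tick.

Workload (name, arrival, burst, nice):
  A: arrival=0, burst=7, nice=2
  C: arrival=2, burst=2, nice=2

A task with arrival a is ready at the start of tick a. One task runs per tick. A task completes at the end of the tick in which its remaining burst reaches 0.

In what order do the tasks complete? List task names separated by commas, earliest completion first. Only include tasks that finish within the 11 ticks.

completion order = A, C

t=0: ready={A} → run A
t=1: ready={A} → run A
t=2: ready={A,C} → run A
t=3: ready={A,C} → run A
t=4: ready={A,C} → run A
t=5: ready={A,C} → run A
t=6: ready={A,C} → run A
t=7: ready={C} → run C
t=8: ready={C} → run C
t=9: (idle)
t=10: (idle)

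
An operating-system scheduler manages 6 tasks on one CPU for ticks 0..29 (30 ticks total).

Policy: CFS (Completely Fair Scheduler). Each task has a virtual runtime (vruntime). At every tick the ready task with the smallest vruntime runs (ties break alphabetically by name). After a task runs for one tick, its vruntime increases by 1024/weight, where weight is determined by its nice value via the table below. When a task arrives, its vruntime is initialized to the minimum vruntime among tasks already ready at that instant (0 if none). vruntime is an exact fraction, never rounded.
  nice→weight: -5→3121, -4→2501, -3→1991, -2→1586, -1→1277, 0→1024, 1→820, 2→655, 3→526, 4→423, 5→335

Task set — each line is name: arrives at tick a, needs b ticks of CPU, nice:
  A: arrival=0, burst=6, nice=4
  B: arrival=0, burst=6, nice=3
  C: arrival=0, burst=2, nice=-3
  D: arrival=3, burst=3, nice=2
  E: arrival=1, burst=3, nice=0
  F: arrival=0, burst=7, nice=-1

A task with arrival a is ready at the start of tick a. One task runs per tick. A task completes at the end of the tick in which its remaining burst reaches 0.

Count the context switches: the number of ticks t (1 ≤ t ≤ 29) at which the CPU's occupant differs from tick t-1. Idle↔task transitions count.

context switches = 26

t=0: vr[A=0 B=0 C=0 F=0] → run A
t=1: vr[A=1024/423 B=0 C=0 E=0 F=0] → run B
t=2: vr[A=1024/423 B=512/263 C=0 E=0 F=0] → run C
t=3: vr[A=1024/423 B=512/263 C=1024/1991 D=0 E=0 F=0] → run D
t=4: vr[A=1024/423 B=512/263 C=1024/1991 D=1024/655 E=0 F=0] → run E
t=5: vr[A=1024/423 B=512/263 C=1024/1991 D=1024/655 E=1 F=0] → run F
t=6: vr[A=1024/423 B=512/263 C=1024/1991 D=1024/655 E=1 F=1024/1277] → run C
t=7: vr[A=1024/423 B=512/263 D=1024/655 E=1 F=1024/1277] → run F
t=8: vr[A=1024/423 B=512/263 D=1024/655 E=1 F=2048/1277] → run E
t=9: vr[A=1024/423 B=512/263 D=1024/655 E=2 F=2048/1277] → run D
t=10: vr[A=1024/423 B=512/263 D=2048/655 E=2 F=2048/1277] → run F
t=11: vr[A=1024/423 B=512/263 D=2048/655 E=2 F=3072/1277] → run B
t=12: vr[A=1024/423 B=1024/263 D=2048/655 E=2 F=3072/1277] → run E
t=13: vr[A=1024/423 B=1024/263 D=2048/655 F=3072/1277] → run F
t=14: vr[A=1024/423 B=1024/263 D=2048/655 F=4096/1277] → run A
t=15: vr[A=2048/423 B=1024/263 D=2048/655 F=4096/1277] → run D
t=16: vr[A=2048/423 B=1024/263 F=4096/1277] → run F
t=17: vr[A=2048/423 B=1024/263 F=5120/1277] → run B
t=18: vr[A=2048/423 B=1536/263 F=5120/1277] → run F
t=19: vr[A=2048/423 B=1536/263 F=6144/1277] → run F
t=20: vr[A=2048/423 B=1536/263] → run A
t=21: vr[A=1024/141 B=1536/263] → run B
t=22: vr[A=1024/141 B=2048/263] → run A
t=23: vr[A=4096/423 B=2048/263] → run B
t=24: vr[A=4096/423 B=2560/263] → run A
t=25: vr[A=5120/423 B=2560/263] → run B
t=26: vr[A=5120/423] → run A
t=27: (idle)
t=28: (idle)
t=29: (idle)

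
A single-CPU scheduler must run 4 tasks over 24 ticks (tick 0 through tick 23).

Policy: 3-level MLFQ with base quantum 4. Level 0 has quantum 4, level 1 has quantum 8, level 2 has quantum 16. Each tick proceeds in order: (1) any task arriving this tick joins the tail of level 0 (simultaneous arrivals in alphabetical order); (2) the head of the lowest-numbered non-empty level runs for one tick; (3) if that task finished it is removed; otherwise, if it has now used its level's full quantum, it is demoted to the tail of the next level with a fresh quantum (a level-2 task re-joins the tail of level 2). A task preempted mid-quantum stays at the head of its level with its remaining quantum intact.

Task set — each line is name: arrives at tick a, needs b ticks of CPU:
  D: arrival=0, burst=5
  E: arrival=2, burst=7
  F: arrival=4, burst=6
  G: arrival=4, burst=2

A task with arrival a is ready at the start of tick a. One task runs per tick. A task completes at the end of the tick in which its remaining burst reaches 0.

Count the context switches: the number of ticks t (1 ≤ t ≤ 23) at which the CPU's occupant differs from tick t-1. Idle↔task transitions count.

context switches = 7

t=0: L0/L1/L2 = D/-/- → run D
t=1: L0/L1/L2 = D/-/- → run D
t=2: L0/L1/L2 = DE/-/- → run D
t=3: L0/L1/L2 = DE/-/- → run D
t=4: L0/L1/L2 = EFG/D/- → run E
t=5: L0/L1/L2 = EFG/D/- → run E
t=6: L0/L1/L2 = EFG/D/- → run E
t=7: L0/L1/L2 = EFG/D/- → run E
t=8: L0/L1/L2 = FG/DE/- → run F
t=9: L0/L1/L2 = FG/DE/- → run F
t=10: L0/L1/L2 = FG/DE/- → run F
t=11: L0/L1/L2 = FG/DE/- → run F
t=12: L0/L1/L2 = G/DEF/- → run G
t=13: L0/L1/L2 = G/DEF/- → run G
t=14: L0/L1/L2 = -/DEF/- → run D
t=15: L0/L1/L2 = -/EF/- → run E
t=16: L0/L1/L2 = -/EF/- → run E
t=17: L0/L1/L2 = -/EF/- → run E
t=18: L0/L1/L2 = -/F/- → run F
t=19: L0/L1/L2 = -/F/- → run F
t=20: (idle)
t=21: (idle)
t=22: (idle)
t=23: (idle)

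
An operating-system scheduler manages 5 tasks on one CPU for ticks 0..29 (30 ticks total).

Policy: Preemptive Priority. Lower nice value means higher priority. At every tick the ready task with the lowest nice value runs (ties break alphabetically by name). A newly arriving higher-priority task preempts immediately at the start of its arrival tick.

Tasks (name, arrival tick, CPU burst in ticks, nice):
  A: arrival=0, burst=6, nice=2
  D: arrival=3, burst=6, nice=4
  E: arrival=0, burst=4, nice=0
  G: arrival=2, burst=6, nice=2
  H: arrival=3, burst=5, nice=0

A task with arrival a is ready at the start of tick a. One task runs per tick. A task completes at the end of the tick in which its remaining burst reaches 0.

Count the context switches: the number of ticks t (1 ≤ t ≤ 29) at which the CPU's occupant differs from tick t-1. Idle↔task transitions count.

t=0: ready={A,E} → run E
t=1: ready={A,E} → run E
t=2: ready={A,E,G} → run E
t=3: ready={A,D,E,G,H} → run E
t=4: ready={A,D,G,H} → run H
t=5: ready={A,D,G,H} → run H
t=6: ready={A,D,G,H} → run H
t=7: ready={A,D,G,H} → run H
t=8: ready={A,D,G,H} → run H
t=9: ready={A,D,G} → run A
t=10: ready={A,D,G} → run A
t=11: ready={A,D,G} → run A
t=12: ready={A,D,G} → run A
t=13: ready={A,D,G} → run A
t=14: ready={A,D,G} → run A
t=15: ready={D,G} → run G
t=16: ready={D,G} → run G
t=17: ready={D,G} → run G
t=18: ready={D,G} → run G
t=19: ready={D,G} → run G
t=20: ready={D,G} → run G
t=21: ready={D} → run D
t=22: ready={D} → run D
t=23: ready={D} → run D
t=24: ready={D} → run D
t=25: ready={D} → run D
t=26: ready={D} → run D
t=27: (idle)
t=28: (idle)
t=29: (idle)

context switches = 5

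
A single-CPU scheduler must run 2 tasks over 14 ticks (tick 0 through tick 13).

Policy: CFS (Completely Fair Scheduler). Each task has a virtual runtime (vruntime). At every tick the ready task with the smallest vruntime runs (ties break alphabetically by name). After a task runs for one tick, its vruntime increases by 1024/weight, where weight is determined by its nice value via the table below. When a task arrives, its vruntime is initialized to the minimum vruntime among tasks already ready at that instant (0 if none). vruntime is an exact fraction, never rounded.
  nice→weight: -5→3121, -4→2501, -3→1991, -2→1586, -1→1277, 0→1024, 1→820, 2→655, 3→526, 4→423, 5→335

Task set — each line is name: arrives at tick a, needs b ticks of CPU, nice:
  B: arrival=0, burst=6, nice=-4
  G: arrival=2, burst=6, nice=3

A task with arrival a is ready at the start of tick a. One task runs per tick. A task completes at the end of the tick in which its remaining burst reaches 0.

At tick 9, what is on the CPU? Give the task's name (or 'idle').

running at tick 9 = G

t=0: vr[B=0] → run B
t=1: vr[B=1024/2501] → run B
t=2: vr[B=2048/2501 G=2048/2501] → run B
t=3: vr[B=3072/2501 G=2048/2501] → run G
t=4: vr[B=3072/2501 G=1819136/657763] → run B
t=5: vr[B=4096/2501 G=1819136/657763] → run B
t=6: vr[B=5120/2501 G=1819136/657763] → run B
t=7: vr[G=1819136/657763] → run G
t=8: vr[G=3099648/657763] → run G
t=9: vr[G=4380160/657763] → run G
t=10: vr[G=5660672/657763] → run G
t=11: vr[G=6941184/657763] → run G
t=12: (idle)
t=13: (idle)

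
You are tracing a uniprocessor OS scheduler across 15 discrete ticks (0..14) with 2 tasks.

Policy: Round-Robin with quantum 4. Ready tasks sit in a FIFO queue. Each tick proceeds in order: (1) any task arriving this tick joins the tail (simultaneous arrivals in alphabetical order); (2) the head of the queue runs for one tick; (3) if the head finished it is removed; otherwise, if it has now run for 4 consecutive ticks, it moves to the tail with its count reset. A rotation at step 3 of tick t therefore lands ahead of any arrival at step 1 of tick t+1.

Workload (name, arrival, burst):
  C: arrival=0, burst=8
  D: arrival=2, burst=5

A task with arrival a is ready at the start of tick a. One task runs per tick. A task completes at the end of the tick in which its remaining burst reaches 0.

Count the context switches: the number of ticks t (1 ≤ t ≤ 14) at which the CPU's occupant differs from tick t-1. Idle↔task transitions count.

t=0: queue=[C] q_used=0 → run C
t=1: queue=[C] q_used=1 → run C
t=2: queue=[C,D] q_used=2 → run C
t=3: queue=[C,D] q_used=3 → run C
t=4: queue=[D,C] q_used=0 → run D
t=5: queue=[D,C] q_used=1 → run D
t=6: queue=[D,C] q_used=2 → run D
t=7: queue=[D,C] q_used=3 → run D
t=8: queue=[C,D] q_used=0 → run C
t=9: queue=[C,D] q_used=1 → run C
t=10: queue=[C,D] q_used=2 → run C
t=11: queue=[C,D] q_used=3 → run C
t=12: queue=[D] q_used=0 → run D
t=13: (idle)
t=14: (idle)

context switches = 4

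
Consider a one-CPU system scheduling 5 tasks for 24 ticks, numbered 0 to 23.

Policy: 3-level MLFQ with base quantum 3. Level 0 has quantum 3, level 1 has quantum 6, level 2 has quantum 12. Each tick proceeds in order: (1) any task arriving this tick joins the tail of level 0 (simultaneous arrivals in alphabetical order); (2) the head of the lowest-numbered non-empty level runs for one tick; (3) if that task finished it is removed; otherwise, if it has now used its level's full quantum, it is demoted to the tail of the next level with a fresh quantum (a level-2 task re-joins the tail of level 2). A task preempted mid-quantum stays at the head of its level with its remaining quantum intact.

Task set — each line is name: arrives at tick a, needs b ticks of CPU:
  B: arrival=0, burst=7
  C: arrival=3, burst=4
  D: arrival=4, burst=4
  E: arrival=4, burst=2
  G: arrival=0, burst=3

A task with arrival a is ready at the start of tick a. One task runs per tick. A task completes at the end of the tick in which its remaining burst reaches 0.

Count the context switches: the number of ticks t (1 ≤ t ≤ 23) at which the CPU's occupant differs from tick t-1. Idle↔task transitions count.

t=0: L0/L1/L2 = BG/-/- → run B
t=1: L0/L1/L2 = BG/-/- → run B
t=2: L0/L1/L2 = BG/-/- → run B
t=3: L0/L1/L2 = GC/B/- → run G
t=4: L0/L1/L2 = GCDE/B/- → run G
t=5: L0/L1/L2 = GCDE/B/- → run G
t=6: L0/L1/L2 = CDE/B/- → run C
t=7: L0/L1/L2 = CDE/B/- → run C
t=8: L0/L1/L2 = CDE/B/- → run C
t=9: L0/L1/L2 = DE/BC/- → run D
t=10: L0/L1/L2 = DE/BC/- → run D
t=11: L0/L1/L2 = DE/BC/- → run D
t=12: L0/L1/L2 = E/BCD/- → run E
t=13: L0/L1/L2 = E/BCD/- → run E
t=14: L0/L1/L2 = -/BCD/- → run B
t=15: L0/L1/L2 = -/BCD/- → run B
t=16: L0/L1/L2 = -/BCD/- → run B
t=17: L0/L1/L2 = -/BCD/- → run B
t=18: L0/L1/L2 = -/CD/- → run C
t=19: L0/L1/L2 = -/D/- → run D
t=20: (idle)
t=21: (idle)
t=22: (idle)
t=23: (idle)

context switches = 8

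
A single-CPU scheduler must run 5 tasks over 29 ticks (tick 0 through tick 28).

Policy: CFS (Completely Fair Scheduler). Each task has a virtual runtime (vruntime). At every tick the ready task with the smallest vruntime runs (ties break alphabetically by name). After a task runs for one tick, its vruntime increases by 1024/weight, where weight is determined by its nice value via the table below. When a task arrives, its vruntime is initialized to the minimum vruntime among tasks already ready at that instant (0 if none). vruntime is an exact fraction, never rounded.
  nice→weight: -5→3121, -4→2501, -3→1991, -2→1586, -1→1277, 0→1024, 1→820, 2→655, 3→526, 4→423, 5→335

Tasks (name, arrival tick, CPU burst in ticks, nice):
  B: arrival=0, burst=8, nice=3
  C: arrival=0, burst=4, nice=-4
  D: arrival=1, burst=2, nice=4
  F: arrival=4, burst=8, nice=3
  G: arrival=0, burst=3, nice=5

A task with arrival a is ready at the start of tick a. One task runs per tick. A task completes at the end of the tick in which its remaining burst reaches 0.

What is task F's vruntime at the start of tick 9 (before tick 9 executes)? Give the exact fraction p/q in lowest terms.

t=0: vr[B=0 C=0 G=0] → run B
t=1: vr[B=512/263 C=0 D=0 G=0] → run C
t=2: vr[B=512/263 C=1024/2501 D=0 G=0] → run D
t=3: vr[B=512/263 C=1024/2501 D=1024/423 G=0] → run G
t=4: vr[B=512/263 C=1024/2501 D=1024/423 F=1024/2501 G=1024/335] → run C
t=5: vr[B=512/263 C=2048/2501 D=1024/423 F=1024/2501 G=1024/335] → run F
t=6: vr[B=512/263 C=2048/2501 D=1024/423 F=1549824/657763 G=1024/335] → run C
t=7: vr[B=512/263 C=3072/2501 D=1024/423 F=1549824/657763 G=1024/335] → run C
t=8: vr[B=512/263 D=1024/423 F=1549824/657763 G=1024/335] → run B
t=9: vr[B=1024/263 D=1024/423 F=1549824/657763 G=1024/335] → run F
t=10: vr[B=1024/263 D=1024/423 F=2830336/657763 G=1024/335] → run D
t=11: vr[B=1024/263 F=2830336/657763 G=1024/335] → run G
t=12: vr[B=1024/263 F=2830336/657763 G=2048/335] → run B
t=13: vr[B=1536/263 F=2830336/657763 G=2048/335] → run F
t=14: vr[B=1536/263 F=4110848/657763 G=2048/335] → run B
t=15: vr[B=2048/263 F=4110848/657763 G=2048/335] → run G
t=16: vr[B=2048/263 F=4110848/657763] → run F
t=17: vr[B=2048/263 F=5391360/657763] → run B
t=18: vr[B=2560/263 F=5391360/657763] → run F
t=19: vr[B=2560/263 F=6671872/657763] → run B
t=20: vr[B=3072/263 F=6671872/657763] → run F
t=21: vr[B=3072/263 F=7952384/657763] → run B
t=22: vr[B=3584/263 F=7952384/657763] → run F
t=23: vr[B=3584/263 F=9232896/657763] → run B
t=24: vr[F=9232896/657763] → run F
t=25: (idle)
t=26: (idle)
t=27: (idle)
t=28: (idle)

vruntime(F, start of tick 9) = 1549824/657763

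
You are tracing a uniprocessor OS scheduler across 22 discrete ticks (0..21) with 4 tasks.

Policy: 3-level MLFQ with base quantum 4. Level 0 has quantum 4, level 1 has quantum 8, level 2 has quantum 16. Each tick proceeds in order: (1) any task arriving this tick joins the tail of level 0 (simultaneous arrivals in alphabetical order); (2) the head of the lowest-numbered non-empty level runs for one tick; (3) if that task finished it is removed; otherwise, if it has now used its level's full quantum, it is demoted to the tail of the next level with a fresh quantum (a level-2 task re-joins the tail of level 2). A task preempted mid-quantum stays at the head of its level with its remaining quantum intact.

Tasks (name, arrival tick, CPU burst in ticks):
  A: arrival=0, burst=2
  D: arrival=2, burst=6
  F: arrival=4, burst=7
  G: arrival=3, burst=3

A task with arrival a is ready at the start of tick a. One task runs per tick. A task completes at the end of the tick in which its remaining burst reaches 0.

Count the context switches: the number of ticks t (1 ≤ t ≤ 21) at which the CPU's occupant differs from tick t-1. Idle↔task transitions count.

context switches = 6

t=0: L0/L1/L2 = A/-/- → run A
t=1: L0/L1/L2 = A/-/- → run A
t=2: L0/L1/L2 = D/-/- → run D
t=3: L0/L1/L2 = DG/-/- → run D
t=4: L0/L1/L2 = DGF/-/- → run D
t=5: L0/L1/L2 = DGF/-/- → run D
t=6: L0/L1/L2 = GF/D/- → run G
t=7: L0/L1/L2 = GF/D/- → run G
t=8: L0/L1/L2 = GF/D/- → run G
t=9: L0/L1/L2 = F/D/- → run F
t=10: L0/L1/L2 = F/D/- → run F
t=11: L0/L1/L2 = F/D/- → run F
t=12: L0/L1/L2 = F/D/- → run F
t=13: L0/L1/L2 = -/DF/- → run D
t=14: L0/L1/L2 = -/DF/- → run D
t=15: L0/L1/L2 = -/F/- → run F
t=16: L0/L1/L2 = -/F/- → run F
t=17: L0/L1/L2 = -/F/- → run F
t=18: (idle)
t=19: (idle)
t=20: (idle)
t=21: (idle)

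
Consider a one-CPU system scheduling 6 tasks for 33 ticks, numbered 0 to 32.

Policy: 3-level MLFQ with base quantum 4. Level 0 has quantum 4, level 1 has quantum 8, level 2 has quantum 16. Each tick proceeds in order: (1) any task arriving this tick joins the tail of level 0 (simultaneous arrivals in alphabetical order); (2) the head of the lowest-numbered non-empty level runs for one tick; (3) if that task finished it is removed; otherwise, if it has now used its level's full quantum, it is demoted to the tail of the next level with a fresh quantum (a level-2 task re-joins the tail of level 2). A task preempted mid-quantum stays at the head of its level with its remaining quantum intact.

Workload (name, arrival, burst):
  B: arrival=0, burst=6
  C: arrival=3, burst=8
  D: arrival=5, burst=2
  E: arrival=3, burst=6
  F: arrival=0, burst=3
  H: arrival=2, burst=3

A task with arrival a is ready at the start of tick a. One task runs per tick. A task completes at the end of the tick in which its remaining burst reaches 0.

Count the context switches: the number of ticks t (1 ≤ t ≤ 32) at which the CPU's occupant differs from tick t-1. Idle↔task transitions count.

context switches = 9

t=0: L0/L1/L2 = BF/-/- → run B
t=1: L0/L1/L2 = BF/-/- → run B
t=2: L0/L1/L2 = BFH/-/- → run B
t=3: L0/L1/L2 = BFHCE/-/- → run B
t=4: L0/L1/L2 = FHCE/B/- → run F
t=5: L0/L1/L2 = FHCED/B/- → run F
t=6: L0/L1/L2 = FHCED/B/- → run F
t=7: L0/L1/L2 = HCED/B/- → run H
t=8: L0/L1/L2 = HCED/B/- → run H
t=9: L0/L1/L2 = HCED/B/- → run H
t=10: L0/L1/L2 = CED/B/- → run C
t=11: L0/L1/L2 = CED/B/- → run C
t=12: L0/L1/L2 = CED/B/- → run C
t=13: L0/L1/L2 = CED/B/- → run C
t=14: L0/L1/L2 = ED/BC/- → run E
t=15: L0/L1/L2 = ED/BC/- → run E
t=16: L0/L1/L2 = ED/BC/- → run E
t=17: L0/L1/L2 = ED/BC/- → run E
t=18: L0/L1/L2 = D/BCE/- → run D
t=19: L0/L1/L2 = D/BCE/- → run D
t=20: L0/L1/L2 = -/BCE/- → run B
t=21: L0/L1/L2 = -/BCE/- → run B
t=22: L0/L1/L2 = -/CE/- → run C
t=23: L0/L1/L2 = -/CE/- → run C
t=24: L0/L1/L2 = -/CE/- → run C
t=25: L0/L1/L2 = -/CE/- → run C
t=26: L0/L1/L2 = -/E/- → run E
t=27: L0/L1/L2 = -/E/- → run E
t=28: (idle)
t=29: (idle)
t=30: (idle)
t=31: (idle)
t=32: (idle)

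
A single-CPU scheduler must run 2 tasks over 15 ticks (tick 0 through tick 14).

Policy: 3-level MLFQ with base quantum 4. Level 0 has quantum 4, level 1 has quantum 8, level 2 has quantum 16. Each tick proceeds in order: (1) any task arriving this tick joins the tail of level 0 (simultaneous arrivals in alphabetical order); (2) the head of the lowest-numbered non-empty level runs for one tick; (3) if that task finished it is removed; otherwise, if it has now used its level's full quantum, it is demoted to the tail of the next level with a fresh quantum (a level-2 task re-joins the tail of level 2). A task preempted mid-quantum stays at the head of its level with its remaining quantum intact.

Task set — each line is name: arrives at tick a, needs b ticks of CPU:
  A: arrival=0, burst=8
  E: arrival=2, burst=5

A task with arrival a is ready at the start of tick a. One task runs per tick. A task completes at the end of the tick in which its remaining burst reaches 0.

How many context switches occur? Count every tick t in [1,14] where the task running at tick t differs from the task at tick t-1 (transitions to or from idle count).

context switches = 4

t=0: L0/L1/L2 = A/-/- → run A
t=1: L0/L1/L2 = A/-/- → run A
t=2: L0/L1/L2 = AE/-/- → run A
t=3: L0/L1/L2 = AE/-/- → run A
t=4: L0/L1/L2 = E/A/- → run E
t=5: L0/L1/L2 = E/A/- → run E
t=6: L0/L1/L2 = E/A/- → run E
t=7: L0/L1/L2 = E/A/- → run E
t=8: L0/L1/L2 = -/AE/- → run A
t=9: L0/L1/L2 = -/AE/- → run A
t=10: L0/L1/L2 = -/AE/- → run A
t=11: L0/L1/L2 = -/AE/- → run A
t=12: L0/L1/L2 = -/E/- → run E
t=13: (idle)
t=14: (idle)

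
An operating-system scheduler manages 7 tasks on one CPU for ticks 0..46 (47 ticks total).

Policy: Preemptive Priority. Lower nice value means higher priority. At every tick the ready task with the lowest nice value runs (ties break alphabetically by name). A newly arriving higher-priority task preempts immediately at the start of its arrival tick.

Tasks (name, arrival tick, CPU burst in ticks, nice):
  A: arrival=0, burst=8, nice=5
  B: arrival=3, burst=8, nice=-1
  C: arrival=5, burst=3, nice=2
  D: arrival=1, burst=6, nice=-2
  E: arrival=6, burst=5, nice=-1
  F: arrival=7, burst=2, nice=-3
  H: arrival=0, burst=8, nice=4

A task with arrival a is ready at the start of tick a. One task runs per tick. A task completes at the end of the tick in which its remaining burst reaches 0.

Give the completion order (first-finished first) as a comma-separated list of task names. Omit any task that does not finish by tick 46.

completion order = D, F, B, E, C, H, A

t=0: ready={A,H} → run H
t=1: ready={A,D,H} → run D
t=2: ready={A,D,H} → run D
t=3: ready={A,B,D,H} → run D
t=4: ready={A,B,D,H} → run D
t=5: ready={A,B,C,D,H} → run D
t=6: ready={A,B,C,D,E,H} → run D
t=7: ready={A,B,C,E,F,H} → run F
t=8: ready={A,B,C,E,F,H} → run F
t=9: ready={A,B,C,E,H} → run B
t=10: ready={A,B,C,E,H} → run B
t=11: ready={A,B,C,E,H} → run B
t=12: ready={A,B,C,E,H} → run B
t=13: ready={A,B,C,E,H} → run B
t=14: ready={A,B,C,E,H} → run B
t=15: ready={A,B,C,E,H} → run B
t=16: ready={A,B,C,E,H} → run B
t=17: ready={A,C,E,H} → run E
t=18: ready={A,C,E,H} → run E
t=19: ready={A,C,E,H} → run E
t=20: ready={A,C,E,H} → run E
t=21: ready={A,C,E,H} → run E
t=22: ready={A,C,H} → run C
t=23: ready={A,C,H} → run C
t=24: ready={A,C,H} → run C
t=25: ready={A,H} → run H
t=26: ready={A,H} → run H
t=27: ready={A,H} → run H
t=28: ready={A,H} → run H
t=29: ready={A,H} → run H
t=30: ready={A,H} → run H
t=31: ready={A,H} → run H
t=32: ready={A} → run A
t=33: ready={A} → run A
t=34: ready={A} → run A
t=35: ready={A} → run A
t=36: ready={A} → run A
t=37: ready={A} → run A
t=38: ready={A} → run A
t=39: ready={A} → run A
t=40: (idle)
t=41: (idle)
t=42: (idle)
t=43: (idle)
t=44: (idle)
t=45: (idle)
t=46: (idle)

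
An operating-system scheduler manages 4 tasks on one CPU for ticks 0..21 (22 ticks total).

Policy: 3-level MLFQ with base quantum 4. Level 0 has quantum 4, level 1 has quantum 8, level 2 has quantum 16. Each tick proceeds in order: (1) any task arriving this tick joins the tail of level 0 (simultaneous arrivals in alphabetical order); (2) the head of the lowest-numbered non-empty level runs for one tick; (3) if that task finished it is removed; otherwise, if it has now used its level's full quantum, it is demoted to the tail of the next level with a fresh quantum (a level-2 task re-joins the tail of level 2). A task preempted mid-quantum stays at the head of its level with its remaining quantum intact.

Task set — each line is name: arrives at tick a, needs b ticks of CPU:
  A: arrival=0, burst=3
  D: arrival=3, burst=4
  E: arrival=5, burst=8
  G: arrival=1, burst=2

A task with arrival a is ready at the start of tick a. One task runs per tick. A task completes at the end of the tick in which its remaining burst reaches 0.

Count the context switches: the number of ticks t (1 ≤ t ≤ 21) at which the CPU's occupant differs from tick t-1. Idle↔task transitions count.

context switches = 4

t=0: L0/L1/L2 = A/-/- → run A
t=1: L0/L1/L2 = AG/-/- → run A
t=2: L0/L1/L2 = AG/-/- → run A
t=3: L0/L1/L2 = GD/-/- → run G
t=4: L0/L1/L2 = GD/-/- → run G
t=5: L0/L1/L2 = DE/-/- → run D
t=6: L0/L1/L2 = DE/-/- → run D
t=7: L0/L1/L2 = DE/-/- → run D
t=8: L0/L1/L2 = DE/-/- → run D
t=9: L0/L1/L2 = E/-/- → run E
t=10: L0/L1/L2 = E/-/- → run E
t=11: L0/L1/L2 = E/-/- → run E
t=12: L0/L1/L2 = E/-/- → run E
t=13: L0/L1/L2 = -/E/- → run E
t=14: L0/L1/L2 = -/E/- → run E
t=15: L0/L1/L2 = -/E/- → run E
t=16: L0/L1/L2 = -/E/- → run E
t=17: (idle)
t=18: (idle)
t=19: (idle)
t=20: (idle)
t=21: (idle)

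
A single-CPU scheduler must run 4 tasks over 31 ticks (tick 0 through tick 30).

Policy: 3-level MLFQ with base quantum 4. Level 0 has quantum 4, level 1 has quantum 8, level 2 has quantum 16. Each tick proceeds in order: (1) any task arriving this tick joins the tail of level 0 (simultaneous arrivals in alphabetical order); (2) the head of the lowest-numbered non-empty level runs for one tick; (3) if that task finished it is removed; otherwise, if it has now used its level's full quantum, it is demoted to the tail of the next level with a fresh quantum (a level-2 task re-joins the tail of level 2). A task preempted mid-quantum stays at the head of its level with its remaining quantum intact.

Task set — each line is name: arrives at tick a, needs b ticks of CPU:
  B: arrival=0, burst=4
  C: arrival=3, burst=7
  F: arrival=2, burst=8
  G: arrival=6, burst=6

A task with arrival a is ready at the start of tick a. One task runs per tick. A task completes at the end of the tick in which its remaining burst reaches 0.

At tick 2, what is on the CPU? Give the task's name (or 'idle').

t=0: L0/L1/L2 = B/-/- → run B
t=1: L0/L1/L2 = B/-/- → run B
t=2: L0/L1/L2 = BF/-/- → run B
t=3: L0/L1/L2 = BFC/-/- → run B
t=4: L0/L1/L2 = FC/-/- → run F
t=5: L0/L1/L2 = FC/-/- → run F
t=6: L0/L1/L2 = FCG/-/- → run F
t=7: L0/L1/L2 = FCG/-/- → run F
t=8: L0/L1/L2 = CG/F/- → run C
t=9: L0/L1/L2 = CG/F/- → run C
t=10: L0/L1/L2 = CG/F/- → run C
t=11: L0/L1/L2 = CG/F/- → run C
t=12: L0/L1/L2 = G/FC/- → run G
t=13: L0/L1/L2 = G/FC/- → run G
t=14: L0/L1/L2 = G/FC/- → run G
t=15: L0/L1/L2 = G/FC/- → run G
t=16: L0/L1/L2 = -/FCG/- → run F
t=17: L0/L1/L2 = -/FCG/- → run F
t=18: L0/L1/L2 = -/FCG/- → run F
t=19: L0/L1/L2 = -/FCG/- → run F
t=20: L0/L1/L2 = -/CG/- → run C
t=21: L0/L1/L2 = -/CG/- → run C
t=22: L0/L1/L2 = -/CG/- → run C
t=23: L0/L1/L2 = -/G/- → run G
t=24: L0/L1/L2 = -/G/- → run G
t=25: (idle)
t=26: (idle)
t=27: (idle)
t=28: (idle)
t=29: (idle)
t=30: (idle)

running at tick 2 = B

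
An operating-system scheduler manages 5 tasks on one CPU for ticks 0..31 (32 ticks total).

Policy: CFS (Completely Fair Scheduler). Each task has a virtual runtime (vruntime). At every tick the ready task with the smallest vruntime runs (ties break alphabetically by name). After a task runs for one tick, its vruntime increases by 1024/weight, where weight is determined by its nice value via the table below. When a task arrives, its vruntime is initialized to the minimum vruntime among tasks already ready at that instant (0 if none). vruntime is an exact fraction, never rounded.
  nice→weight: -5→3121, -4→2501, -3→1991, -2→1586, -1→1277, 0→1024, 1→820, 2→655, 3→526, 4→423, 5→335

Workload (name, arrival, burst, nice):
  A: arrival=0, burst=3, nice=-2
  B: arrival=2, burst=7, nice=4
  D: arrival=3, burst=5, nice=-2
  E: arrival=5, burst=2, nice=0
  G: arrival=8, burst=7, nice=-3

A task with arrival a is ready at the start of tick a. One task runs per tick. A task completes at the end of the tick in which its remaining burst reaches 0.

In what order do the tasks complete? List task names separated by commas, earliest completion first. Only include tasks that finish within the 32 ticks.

t=0: vr[A=0] → run A
t=1: vr[A=512/793] → run A
t=2: vr[A=1024/793 B=1024/793] → run A
t=3: vr[B=1024/793 D=1024/793] → run B
t=4: vr[B=1245184/335439 D=1024/793] → run D
t=5: vr[B=1245184/335439 D=1536/793 E=1536/793] → run D
t=6: vr[B=1245184/335439 D=2048/793 E=1536/793] → run E
t=7: vr[B=1245184/335439 D=2048/793 E=2329/793] → run D
t=8: vr[B=1245184/335439 D=2560/793 E=2329/793 G=2329/793] → run E
t=9: vr[B=1245184/335439 D=2560/793 G=2329/793] → run G
t=10: vr[B=1245184/335439 D=2560/793 G=5449071/1578863] → run D
t=11: vr[B=1245184/335439 D=3072/793 G=5449071/1578863] → run G
t=12: vr[B=1245184/335439 D=3072/793 G=6261103/1578863] → run B
t=13: vr[B=2057216/335439 D=3072/793 G=6261103/1578863] → run D
t=14: vr[B=2057216/335439 G=6261103/1578863] → run G
t=15: vr[B=2057216/335439 G=7073135/1578863] → run G
t=16: vr[B=2057216/335439 G=7885167/1578863] → run G
t=17: vr[B=2057216/335439 G=8697199/1578863] → run G
t=18: vr[B=2057216/335439 G=9509231/1578863] → run G
t=19: vr[B=2057216/335439] → run B
t=20: vr[B=956416/111813] → run B
t=21: vr[B=3681280/335439] → run B
t=22: vr[B=4493312/335439] → run B
t=23: vr[B=1768448/111813] → run B
t=24: (idle)
t=25: (idle)
t=26: (idle)
t=27: (idle)
t=28: (idle)
t=29: (idle)
t=30: (idle)
t=31: (idle)

completion order = A, E, D, G, B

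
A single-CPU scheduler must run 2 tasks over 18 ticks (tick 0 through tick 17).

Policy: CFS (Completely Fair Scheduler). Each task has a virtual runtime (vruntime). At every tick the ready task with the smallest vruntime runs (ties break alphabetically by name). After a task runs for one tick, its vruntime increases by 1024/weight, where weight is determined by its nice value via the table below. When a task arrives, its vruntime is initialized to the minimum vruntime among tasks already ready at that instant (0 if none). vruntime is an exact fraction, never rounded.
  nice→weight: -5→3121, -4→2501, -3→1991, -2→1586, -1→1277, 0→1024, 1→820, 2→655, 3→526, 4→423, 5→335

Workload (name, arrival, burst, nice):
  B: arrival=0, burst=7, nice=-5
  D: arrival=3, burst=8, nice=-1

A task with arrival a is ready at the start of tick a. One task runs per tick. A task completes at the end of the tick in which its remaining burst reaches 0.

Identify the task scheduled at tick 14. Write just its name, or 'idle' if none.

running at tick 14 = D

t=0: vr[B=0] → run B
t=1: vr[B=1024/3121] → run B
t=2: vr[B=2048/3121] → run B
t=3: vr[B=3072/3121 D=3072/3121] → run B
t=4: vr[B=4096/3121 D=3072/3121] → run D
t=5: vr[B=4096/3121 D=7118848/3985517] → run B
t=6: vr[B=5120/3121 D=7118848/3985517] → run B
t=7: vr[B=6144/3121 D=7118848/3985517] → run D
t=8: vr[B=6144/3121 D=10314752/3985517] → run B
t=9: vr[D=10314752/3985517] → run D
t=10: vr[D=13510656/3985517] → run D
t=11: vr[D=16706560/3985517] → run D
t=12: vr[D=19902464/3985517] → run D
t=13: vr[D=23098368/3985517] → run D
t=14: vr[D=26294272/3985517] → run D
t=15: (idle)
t=16: (idle)
t=17: (idle)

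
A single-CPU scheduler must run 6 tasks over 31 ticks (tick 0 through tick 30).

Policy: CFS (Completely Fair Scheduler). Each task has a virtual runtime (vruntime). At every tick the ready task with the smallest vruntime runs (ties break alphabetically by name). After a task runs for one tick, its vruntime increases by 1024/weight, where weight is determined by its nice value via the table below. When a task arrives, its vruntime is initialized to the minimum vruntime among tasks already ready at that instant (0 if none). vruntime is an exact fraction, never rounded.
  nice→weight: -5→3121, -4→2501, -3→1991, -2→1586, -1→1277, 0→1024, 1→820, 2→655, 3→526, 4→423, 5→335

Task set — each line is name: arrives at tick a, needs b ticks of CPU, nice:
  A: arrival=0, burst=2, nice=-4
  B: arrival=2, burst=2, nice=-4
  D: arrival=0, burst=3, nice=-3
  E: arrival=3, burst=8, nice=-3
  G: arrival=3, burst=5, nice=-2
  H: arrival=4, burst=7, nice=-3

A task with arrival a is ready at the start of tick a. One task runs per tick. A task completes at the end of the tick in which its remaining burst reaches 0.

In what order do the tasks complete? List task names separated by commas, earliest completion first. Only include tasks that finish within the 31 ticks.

t=0: vr[A=0 D=0] → run A
t=1: vr[A=1024/2501 D=0] → run D
t=2: vr[A=1024/2501 B=1024/2501 D=1024/1991] → run A
t=3: vr[B=1024/2501 D=1024/1991 E=1024/2501 G=1024/2501] → run B
t=4: vr[B=2048/2501 D=1024/1991 E=1024/2501 G=1024/2501 H=1024/2501] → run E
t=5: vr[B=2048/2501 D=1024/1991 E=4599808/4979491 G=1024/2501 H=1024/2501] → run G
t=6: vr[B=2048/2501 D=1024/1991 E=4599808/4979491 G=34304/32513 H=1024/2501] → run H
t=7: vr[B=2048/2501 D=1024/1991 E=4599808/4979491 G=34304/32513 H=4599808/4979491] → run D
t=8: vr[B=2048/2501 D=2048/1991 E=4599808/4979491 G=34304/32513 H=4599808/4979491] → run B
t=9: vr[D=2048/1991 E=4599808/4979491 G=34304/32513 H=4599808/4979491] → run E
t=10: vr[D=2048/1991 E=7160832/4979491 G=34304/32513 H=4599808/4979491] → run H
t=11: vr[D=2048/1991 E=7160832/4979491 G=34304/32513 H=7160832/4979491] → run D
t=12: vr[E=7160832/4979491 G=34304/32513 H=7160832/4979491] → run G
t=13: vr[E=7160832/4979491 G=55296/32513 H=7160832/4979491] → run E
t=14: vr[E=9721856/4979491 G=55296/32513 H=7160832/4979491] → run H
t=15: vr[E=9721856/4979491 G=55296/32513 H=9721856/4979491] → run G
t=16: vr[E=9721856/4979491 G=76288/32513 H=9721856/4979491] → run E
t=17: vr[E=12282880/4979491 G=76288/32513 H=9721856/4979491] → run H
t=18: vr[E=12282880/4979491 G=76288/32513 H=12282880/4979491] → run G
t=19: vr[E=12282880/4979491 G=97280/32513 H=12282880/4979491] → run E
t=20: vr[E=14843904/4979491 G=97280/32513 H=12282880/4979491] → run H
t=21: vr[E=14843904/4979491 G=97280/32513 H=14843904/4979491] → run E
t=22: vr[E=17404928/4979491 G=97280/32513 H=14843904/4979491] → run H
t=23: vr[E=17404928/4979491 G=97280/32513 H=17404928/4979491] → run G
t=24: vr[E=17404928/4979491 H=17404928/4979491] → run E
t=25: vr[E=19965952/4979491 H=17404928/4979491] → run H
t=26: vr[E=19965952/4979491] → run E
t=27: (idle)
t=28: (idle)
t=29: (idle)
t=30: (idle)

completion order = A, B, D, G, H, E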